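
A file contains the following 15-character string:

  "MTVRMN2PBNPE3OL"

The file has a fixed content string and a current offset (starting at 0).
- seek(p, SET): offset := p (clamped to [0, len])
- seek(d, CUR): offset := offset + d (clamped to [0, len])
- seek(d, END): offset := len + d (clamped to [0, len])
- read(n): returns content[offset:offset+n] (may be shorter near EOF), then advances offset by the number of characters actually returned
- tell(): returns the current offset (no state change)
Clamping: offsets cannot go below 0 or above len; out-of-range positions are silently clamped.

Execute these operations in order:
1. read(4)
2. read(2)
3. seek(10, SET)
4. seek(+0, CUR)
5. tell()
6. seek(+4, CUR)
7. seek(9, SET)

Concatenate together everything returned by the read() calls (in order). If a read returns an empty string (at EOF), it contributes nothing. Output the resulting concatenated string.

Answer: MTVRMN

Derivation:
After 1 (read(4)): returned 'MTVR', offset=4
After 2 (read(2)): returned 'MN', offset=6
After 3 (seek(10, SET)): offset=10
After 4 (seek(+0, CUR)): offset=10
After 5 (tell()): offset=10
After 6 (seek(+4, CUR)): offset=14
After 7 (seek(9, SET)): offset=9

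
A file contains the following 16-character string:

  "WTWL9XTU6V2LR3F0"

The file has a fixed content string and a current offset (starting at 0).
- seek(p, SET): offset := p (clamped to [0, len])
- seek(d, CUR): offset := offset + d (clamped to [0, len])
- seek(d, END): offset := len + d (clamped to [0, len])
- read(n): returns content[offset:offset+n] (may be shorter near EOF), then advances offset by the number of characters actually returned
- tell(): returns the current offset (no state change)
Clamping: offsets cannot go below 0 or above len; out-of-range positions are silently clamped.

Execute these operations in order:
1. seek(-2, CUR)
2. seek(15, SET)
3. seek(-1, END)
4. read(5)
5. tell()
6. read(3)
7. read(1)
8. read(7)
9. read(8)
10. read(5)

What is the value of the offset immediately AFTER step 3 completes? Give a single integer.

Answer: 15

Derivation:
After 1 (seek(-2, CUR)): offset=0
After 2 (seek(15, SET)): offset=15
After 3 (seek(-1, END)): offset=15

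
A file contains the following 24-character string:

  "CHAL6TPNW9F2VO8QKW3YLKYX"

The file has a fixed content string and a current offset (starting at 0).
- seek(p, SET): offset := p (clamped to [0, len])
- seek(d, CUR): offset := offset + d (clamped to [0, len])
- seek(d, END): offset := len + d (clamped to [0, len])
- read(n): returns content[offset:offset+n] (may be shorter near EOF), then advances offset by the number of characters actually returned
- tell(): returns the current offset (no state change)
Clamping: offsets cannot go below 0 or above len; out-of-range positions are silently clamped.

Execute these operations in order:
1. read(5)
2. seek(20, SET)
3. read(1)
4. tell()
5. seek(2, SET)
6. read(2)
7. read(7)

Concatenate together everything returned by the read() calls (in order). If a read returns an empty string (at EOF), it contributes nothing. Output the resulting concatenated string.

Answer: CHAL6LAL6TPNW9F

Derivation:
After 1 (read(5)): returned 'CHAL6', offset=5
After 2 (seek(20, SET)): offset=20
After 3 (read(1)): returned 'L', offset=21
After 4 (tell()): offset=21
After 5 (seek(2, SET)): offset=2
After 6 (read(2)): returned 'AL', offset=4
After 7 (read(7)): returned '6TPNW9F', offset=11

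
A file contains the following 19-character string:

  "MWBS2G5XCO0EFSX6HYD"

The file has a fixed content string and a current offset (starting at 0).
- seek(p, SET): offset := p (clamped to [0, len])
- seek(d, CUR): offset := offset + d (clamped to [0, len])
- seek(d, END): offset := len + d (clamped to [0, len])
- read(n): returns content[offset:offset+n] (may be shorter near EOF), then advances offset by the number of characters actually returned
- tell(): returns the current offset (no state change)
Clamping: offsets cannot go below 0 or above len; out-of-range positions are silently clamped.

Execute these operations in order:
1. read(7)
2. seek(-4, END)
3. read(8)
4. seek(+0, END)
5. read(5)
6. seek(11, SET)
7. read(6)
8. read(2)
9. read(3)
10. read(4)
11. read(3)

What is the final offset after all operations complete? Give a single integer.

Answer: 19

Derivation:
After 1 (read(7)): returned 'MWBS2G5', offset=7
After 2 (seek(-4, END)): offset=15
After 3 (read(8)): returned '6HYD', offset=19
After 4 (seek(+0, END)): offset=19
After 5 (read(5)): returned '', offset=19
After 6 (seek(11, SET)): offset=11
After 7 (read(6)): returned 'EFSX6H', offset=17
After 8 (read(2)): returned 'YD', offset=19
After 9 (read(3)): returned '', offset=19
After 10 (read(4)): returned '', offset=19
After 11 (read(3)): returned '', offset=19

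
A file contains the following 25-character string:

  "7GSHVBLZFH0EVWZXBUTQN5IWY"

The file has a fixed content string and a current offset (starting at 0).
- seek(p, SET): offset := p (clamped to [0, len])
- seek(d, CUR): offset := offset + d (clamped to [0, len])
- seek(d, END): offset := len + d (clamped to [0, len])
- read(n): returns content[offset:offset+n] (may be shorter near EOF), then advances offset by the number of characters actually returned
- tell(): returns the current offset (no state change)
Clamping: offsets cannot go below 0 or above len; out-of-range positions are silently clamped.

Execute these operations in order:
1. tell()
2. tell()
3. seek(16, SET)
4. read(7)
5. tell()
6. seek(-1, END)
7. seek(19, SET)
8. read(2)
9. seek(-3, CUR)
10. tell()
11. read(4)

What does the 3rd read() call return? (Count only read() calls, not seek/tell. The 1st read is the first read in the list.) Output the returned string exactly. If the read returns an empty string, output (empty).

Answer: TQN5

Derivation:
After 1 (tell()): offset=0
After 2 (tell()): offset=0
After 3 (seek(16, SET)): offset=16
After 4 (read(7)): returned 'BUTQN5I', offset=23
After 5 (tell()): offset=23
After 6 (seek(-1, END)): offset=24
After 7 (seek(19, SET)): offset=19
After 8 (read(2)): returned 'QN', offset=21
After 9 (seek(-3, CUR)): offset=18
After 10 (tell()): offset=18
After 11 (read(4)): returned 'TQN5', offset=22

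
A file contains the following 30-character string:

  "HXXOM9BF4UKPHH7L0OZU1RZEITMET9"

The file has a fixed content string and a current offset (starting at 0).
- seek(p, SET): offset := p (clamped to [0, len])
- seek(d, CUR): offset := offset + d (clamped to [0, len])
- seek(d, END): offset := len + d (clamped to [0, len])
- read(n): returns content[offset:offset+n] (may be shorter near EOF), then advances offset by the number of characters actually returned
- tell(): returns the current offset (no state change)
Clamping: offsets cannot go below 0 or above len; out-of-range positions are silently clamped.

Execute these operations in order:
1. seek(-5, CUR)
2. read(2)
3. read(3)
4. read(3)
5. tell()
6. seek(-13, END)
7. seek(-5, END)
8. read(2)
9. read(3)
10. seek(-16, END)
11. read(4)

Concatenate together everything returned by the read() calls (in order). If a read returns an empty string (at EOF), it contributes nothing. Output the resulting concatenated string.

After 1 (seek(-5, CUR)): offset=0
After 2 (read(2)): returned 'HX', offset=2
After 3 (read(3)): returned 'XOM', offset=5
After 4 (read(3)): returned '9BF', offset=8
After 5 (tell()): offset=8
After 6 (seek(-13, END)): offset=17
After 7 (seek(-5, END)): offset=25
After 8 (read(2)): returned 'TM', offset=27
After 9 (read(3)): returned 'ET9', offset=30
After 10 (seek(-16, END)): offset=14
After 11 (read(4)): returned '7L0O', offset=18

Answer: HXXOM9BFTMET97L0O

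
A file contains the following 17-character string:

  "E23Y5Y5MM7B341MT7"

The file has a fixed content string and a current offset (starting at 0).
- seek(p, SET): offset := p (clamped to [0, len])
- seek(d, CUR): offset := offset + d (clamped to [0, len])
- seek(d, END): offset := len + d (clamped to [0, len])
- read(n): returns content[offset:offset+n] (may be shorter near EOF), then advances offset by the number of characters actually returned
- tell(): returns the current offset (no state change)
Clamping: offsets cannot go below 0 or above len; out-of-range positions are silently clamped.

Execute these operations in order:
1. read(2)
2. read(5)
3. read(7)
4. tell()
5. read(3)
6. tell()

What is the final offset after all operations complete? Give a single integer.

After 1 (read(2)): returned 'E2', offset=2
After 2 (read(5)): returned '3Y5Y5', offset=7
After 3 (read(7)): returned 'MM7B341', offset=14
After 4 (tell()): offset=14
After 5 (read(3)): returned 'MT7', offset=17
After 6 (tell()): offset=17

Answer: 17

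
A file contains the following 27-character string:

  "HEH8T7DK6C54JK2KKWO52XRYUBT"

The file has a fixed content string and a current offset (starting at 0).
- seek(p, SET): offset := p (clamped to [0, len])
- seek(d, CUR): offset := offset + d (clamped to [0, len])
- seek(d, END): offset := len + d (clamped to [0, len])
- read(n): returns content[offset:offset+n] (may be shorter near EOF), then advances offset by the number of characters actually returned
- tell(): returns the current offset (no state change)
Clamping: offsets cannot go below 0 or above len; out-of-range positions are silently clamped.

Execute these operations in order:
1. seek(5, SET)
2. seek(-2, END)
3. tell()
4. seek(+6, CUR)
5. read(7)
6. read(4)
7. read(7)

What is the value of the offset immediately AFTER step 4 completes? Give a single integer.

After 1 (seek(5, SET)): offset=5
After 2 (seek(-2, END)): offset=25
After 3 (tell()): offset=25
After 4 (seek(+6, CUR)): offset=27

Answer: 27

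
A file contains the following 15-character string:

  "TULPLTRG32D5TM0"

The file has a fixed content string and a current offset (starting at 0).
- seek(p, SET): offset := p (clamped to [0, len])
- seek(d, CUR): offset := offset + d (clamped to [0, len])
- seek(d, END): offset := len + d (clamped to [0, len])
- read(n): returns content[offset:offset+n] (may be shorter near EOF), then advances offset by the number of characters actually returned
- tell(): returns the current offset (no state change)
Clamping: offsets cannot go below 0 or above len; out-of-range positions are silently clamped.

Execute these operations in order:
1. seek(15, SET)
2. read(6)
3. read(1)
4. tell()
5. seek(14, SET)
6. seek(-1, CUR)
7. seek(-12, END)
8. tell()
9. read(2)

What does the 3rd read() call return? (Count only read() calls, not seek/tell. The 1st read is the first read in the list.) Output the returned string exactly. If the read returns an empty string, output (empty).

After 1 (seek(15, SET)): offset=15
After 2 (read(6)): returned '', offset=15
After 3 (read(1)): returned '', offset=15
After 4 (tell()): offset=15
After 5 (seek(14, SET)): offset=14
After 6 (seek(-1, CUR)): offset=13
After 7 (seek(-12, END)): offset=3
After 8 (tell()): offset=3
After 9 (read(2)): returned 'PL', offset=5

Answer: PL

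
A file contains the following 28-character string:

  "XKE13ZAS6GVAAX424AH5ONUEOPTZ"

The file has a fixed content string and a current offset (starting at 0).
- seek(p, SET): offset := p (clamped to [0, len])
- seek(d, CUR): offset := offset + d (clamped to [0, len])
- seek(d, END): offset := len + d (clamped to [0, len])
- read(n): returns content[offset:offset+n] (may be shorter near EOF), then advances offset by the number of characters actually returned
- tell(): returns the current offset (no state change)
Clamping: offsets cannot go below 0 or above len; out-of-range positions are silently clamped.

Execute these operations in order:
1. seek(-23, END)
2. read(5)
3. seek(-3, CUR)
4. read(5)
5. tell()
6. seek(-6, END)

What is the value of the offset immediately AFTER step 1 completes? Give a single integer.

Answer: 5

Derivation:
After 1 (seek(-23, END)): offset=5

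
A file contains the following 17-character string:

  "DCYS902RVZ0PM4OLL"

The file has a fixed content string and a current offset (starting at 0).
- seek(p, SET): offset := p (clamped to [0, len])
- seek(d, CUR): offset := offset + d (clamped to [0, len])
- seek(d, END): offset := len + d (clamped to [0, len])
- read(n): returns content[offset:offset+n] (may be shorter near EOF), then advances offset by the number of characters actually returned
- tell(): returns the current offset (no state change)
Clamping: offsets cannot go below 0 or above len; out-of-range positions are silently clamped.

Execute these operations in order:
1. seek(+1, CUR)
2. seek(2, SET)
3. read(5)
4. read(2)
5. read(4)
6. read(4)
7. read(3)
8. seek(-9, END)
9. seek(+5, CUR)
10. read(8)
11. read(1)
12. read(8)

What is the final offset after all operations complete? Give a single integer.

Answer: 17

Derivation:
After 1 (seek(+1, CUR)): offset=1
After 2 (seek(2, SET)): offset=2
After 3 (read(5)): returned 'YS902', offset=7
After 4 (read(2)): returned 'RV', offset=9
After 5 (read(4)): returned 'Z0PM', offset=13
After 6 (read(4)): returned '4OLL', offset=17
After 7 (read(3)): returned '', offset=17
After 8 (seek(-9, END)): offset=8
After 9 (seek(+5, CUR)): offset=13
After 10 (read(8)): returned '4OLL', offset=17
After 11 (read(1)): returned '', offset=17
After 12 (read(8)): returned '', offset=17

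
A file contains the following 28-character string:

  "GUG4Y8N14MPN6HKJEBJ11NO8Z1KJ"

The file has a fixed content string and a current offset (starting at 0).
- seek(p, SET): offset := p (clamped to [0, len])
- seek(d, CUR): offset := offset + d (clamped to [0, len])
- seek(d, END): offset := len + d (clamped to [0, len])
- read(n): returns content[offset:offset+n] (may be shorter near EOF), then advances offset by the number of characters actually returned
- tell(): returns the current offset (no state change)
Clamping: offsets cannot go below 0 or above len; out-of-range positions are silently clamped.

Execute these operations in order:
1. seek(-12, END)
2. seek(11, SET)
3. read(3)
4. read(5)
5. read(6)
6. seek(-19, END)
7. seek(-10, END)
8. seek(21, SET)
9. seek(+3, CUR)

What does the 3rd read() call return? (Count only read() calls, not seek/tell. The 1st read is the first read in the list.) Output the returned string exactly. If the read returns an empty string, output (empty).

After 1 (seek(-12, END)): offset=16
After 2 (seek(11, SET)): offset=11
After 3 (read(3)): returned 'N6H', offset=14
After 4 (read(5)): returned 'KJEBJ', offset=19
After 5 (read(6)): returned '11NO8Z', offset=25
After 6 (seek(-19, END)): offset=9
After 7 (seek(-10, END)): offset=18
After 8 (seek(21, SET)): offset=21
After 9 (seek(+3, CUR)): offset=24

Answer: 11NO8Z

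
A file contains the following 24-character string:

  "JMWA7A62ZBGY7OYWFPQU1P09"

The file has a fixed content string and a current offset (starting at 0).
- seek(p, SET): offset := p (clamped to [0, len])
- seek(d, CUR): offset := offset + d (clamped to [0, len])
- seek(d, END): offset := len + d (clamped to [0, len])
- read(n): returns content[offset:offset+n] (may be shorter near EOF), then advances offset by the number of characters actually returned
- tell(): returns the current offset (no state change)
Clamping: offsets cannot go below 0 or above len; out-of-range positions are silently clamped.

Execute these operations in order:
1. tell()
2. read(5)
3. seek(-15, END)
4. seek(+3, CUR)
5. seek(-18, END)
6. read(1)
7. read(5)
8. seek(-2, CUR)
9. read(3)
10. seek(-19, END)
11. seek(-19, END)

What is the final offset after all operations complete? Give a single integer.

Answer: 5

Derivation:
After 1 (tell()): offset=0
After 2 (read(5)): returned 'JMWA7', offset=5
After 3 (seek(-15, END)): offset=9
After 4 (seek(+3, CUR)): offset=12
After 5 (seek(-18, END)): offset=6
After 6 (read(1)): returned '6', offset=7
After 7 (read(5)): returned '2ZBGY', offset=12
After 8 (seek(-2, CUR)): offset=10
After 9 (read(3)): returned 'GY7', offset=13
After 10 (seek(-19, END)): offset=5
After 11 (seek(-19, END)): offset=5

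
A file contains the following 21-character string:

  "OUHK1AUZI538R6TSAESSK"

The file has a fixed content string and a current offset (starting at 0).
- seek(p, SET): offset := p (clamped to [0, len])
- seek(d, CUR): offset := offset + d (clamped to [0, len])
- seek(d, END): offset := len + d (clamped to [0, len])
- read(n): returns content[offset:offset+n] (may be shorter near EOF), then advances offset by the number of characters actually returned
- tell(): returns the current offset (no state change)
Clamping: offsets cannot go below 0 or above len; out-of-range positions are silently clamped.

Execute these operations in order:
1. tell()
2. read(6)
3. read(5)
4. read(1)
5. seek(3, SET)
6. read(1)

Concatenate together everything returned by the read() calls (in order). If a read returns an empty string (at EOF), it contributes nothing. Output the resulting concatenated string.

Answer: OUHK1AUZI538K

Derivation:
After 1 (tell()): offset=0
After 2 (read(6)): returned 'OUHK1A', offset=6
After 3 (read(5)): returned 'UZI53', offset=11
After 4 (read(1)): returned '8', offset=12
After 5 (seek(3, SET)): offset=3
After 6 (read(1)): returned 'K', offset=4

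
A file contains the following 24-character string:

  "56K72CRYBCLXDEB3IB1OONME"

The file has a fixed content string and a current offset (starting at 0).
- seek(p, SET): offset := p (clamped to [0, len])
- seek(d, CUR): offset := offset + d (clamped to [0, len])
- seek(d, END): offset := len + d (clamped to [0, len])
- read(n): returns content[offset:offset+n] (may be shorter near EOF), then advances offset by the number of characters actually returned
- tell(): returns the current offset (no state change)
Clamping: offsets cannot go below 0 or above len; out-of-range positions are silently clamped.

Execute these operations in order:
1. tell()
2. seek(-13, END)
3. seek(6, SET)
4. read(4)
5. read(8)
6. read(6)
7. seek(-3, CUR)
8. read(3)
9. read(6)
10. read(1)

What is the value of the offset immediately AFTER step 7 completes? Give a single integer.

Answer: 21

Derivation:
After 1 (tell()): offset=0
After 2 (seek(-13, END)): offset=11
After 3 (seek(6, SET)): offset=6
After 4 (read(4)): returned 'RYBC', offset=10
After 5 (read(8)): returned 'LXDEB3IB', offset=18
After 6 (read(6)): returned '1OONME', offset=24
After 7 (seek(-3, CUR)): offset=21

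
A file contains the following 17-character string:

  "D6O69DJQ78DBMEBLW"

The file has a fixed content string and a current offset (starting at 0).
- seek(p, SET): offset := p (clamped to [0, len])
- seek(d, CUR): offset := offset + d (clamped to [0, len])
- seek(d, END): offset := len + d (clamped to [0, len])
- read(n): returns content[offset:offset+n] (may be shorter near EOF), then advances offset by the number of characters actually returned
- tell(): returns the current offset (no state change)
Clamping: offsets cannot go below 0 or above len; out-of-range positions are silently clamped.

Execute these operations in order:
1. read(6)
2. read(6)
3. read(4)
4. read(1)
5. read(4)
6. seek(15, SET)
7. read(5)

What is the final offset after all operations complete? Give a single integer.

After 1 (read(6)): returned 'D6O69D', offset=6
After 2 (read(6)): returned 'JQ78DB', offset=12
After 3 (read(4)): returned 'MEBL', offset=16
After 4 (read(1)): returned 'W', offset=17
After 5 (read(4)): returned '', offset=17
After 6 (seek(15, SET)): offset=15
After 7 (read(5)): returned 'LW', offset=17

Answer: 17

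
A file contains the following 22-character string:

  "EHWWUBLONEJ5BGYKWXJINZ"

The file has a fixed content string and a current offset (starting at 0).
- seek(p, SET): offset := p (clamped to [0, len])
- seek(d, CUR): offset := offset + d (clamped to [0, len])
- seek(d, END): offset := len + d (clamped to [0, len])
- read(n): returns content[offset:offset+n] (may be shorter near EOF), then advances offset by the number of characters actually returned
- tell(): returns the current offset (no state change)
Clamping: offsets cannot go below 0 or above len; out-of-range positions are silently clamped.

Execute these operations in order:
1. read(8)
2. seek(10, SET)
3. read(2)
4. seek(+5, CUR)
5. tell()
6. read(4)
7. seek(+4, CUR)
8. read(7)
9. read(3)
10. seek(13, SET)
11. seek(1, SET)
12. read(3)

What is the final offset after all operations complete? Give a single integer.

Answer: 4

Derivation:
After 1 (read(8)): returned 'EHWWUBLO', offset=8
After 2 (seek(10, SET)): offset=10
After 3 (read(2)): returned 'J5', offset=12
After 4 (seek(+5, CUR)): offset=17
After 5 (tell()): offset=17
After 6 (read(4)): returned 'XJIN', offset=21
After 7 (seek(+4, CUR)): offset=22
After 8 (read(7)): returned '', offset=22
After 9 (read(3)): returned '', offset=22
After 10 (seek(13, SET)): offset=13
After 11 (seek(1, SET)): offset=1
After 12 (read(3)): returned 'HWW', offset=4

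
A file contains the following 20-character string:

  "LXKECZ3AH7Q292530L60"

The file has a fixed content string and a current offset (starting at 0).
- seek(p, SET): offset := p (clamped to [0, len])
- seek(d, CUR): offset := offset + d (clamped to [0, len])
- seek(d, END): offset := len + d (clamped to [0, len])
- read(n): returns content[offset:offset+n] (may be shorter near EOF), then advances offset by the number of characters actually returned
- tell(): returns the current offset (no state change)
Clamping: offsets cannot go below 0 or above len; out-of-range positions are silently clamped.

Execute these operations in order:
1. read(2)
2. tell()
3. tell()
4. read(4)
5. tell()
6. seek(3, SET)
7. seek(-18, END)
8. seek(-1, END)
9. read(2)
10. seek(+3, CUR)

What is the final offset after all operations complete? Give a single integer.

Answer: 20

Derivation:
After 1 (read(2)): returned 'LX', offset=2
After 2 (tell()): offset=2
After 3 (tell()): offset=2
After 4 (read(4)): returned 'KECZ', offset=6
After 5 (tell()): offset=6
After 6 (seek(3, SET)): offset=3
After 7 (seek(-18, END)): offset=2
After 8 (seek(-1, END)): offset=19
After 9 (read(2)): returned '0', offset=20
After 10 (seek(+3, CUR)): offset=20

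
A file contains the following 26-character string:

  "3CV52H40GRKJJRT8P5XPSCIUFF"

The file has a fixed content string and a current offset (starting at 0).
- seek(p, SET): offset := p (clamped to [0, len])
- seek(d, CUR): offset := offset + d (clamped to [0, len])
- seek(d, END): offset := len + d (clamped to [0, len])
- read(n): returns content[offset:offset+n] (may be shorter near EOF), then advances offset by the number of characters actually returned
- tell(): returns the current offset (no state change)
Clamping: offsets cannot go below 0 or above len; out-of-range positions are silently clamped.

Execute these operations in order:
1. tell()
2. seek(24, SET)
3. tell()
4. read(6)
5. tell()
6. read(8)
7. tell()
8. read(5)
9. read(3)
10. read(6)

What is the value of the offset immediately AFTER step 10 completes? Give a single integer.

Answer: 26

Derivation:
After 1 (tell()): offset=0
After 2 (seek(24, SET)): offset=24
After 3 (tell()): offset=24
After 4 (read(6)): returned 'FF', offset=26
After 5 (tell()): offset=26
After 6 (read(8)): returned '', offset=26
After 7 (tell()): offset=26
After 8 (read(5)): returned '', offset=26
After 9 (read(3)): returned '', offset=26
After 10 (read(6)): returned '', offset=26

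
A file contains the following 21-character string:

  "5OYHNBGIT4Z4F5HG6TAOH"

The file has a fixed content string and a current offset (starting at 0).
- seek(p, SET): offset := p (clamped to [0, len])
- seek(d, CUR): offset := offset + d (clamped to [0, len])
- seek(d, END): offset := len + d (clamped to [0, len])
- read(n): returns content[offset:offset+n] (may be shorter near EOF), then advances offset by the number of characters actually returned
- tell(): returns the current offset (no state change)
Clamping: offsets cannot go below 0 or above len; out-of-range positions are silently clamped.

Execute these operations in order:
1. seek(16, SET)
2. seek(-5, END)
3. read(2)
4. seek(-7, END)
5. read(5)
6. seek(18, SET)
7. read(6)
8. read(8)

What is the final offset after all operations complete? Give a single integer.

After 1 (seek(16, SET)): offset=16
After 2 (seek(-5, END)): offset=16
After 3 (read(2)): returned '6T', offset=18
After 4 (seek(-7, END)): offset=14
After 5 (read(5)): returned 'HG6TA', offset=19
After 6 (seek(18, SET)): offset=18
After 7 (read(6)): returned 'AOH', offset=21
After 8 (read(8)): returned '', offset=21

Answer: 21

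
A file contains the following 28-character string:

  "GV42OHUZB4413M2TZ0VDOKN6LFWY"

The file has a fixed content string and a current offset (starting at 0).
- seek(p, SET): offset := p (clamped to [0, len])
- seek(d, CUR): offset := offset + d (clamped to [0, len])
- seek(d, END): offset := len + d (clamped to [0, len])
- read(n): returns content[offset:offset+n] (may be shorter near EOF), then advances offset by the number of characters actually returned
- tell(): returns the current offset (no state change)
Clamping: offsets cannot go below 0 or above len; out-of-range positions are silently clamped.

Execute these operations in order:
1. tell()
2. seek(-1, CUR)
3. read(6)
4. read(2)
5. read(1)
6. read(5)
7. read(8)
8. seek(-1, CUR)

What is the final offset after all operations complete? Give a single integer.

Answer: 21

Derivation:
After 1 (tell()): offset=0
After 2 (seek(-1, CUR)): offset=0
After 3 (read(6)): returned 'GV42OH', offset=6
After 4 (read(2)): returned 'UZ', offset=8
After 5 (read(1)): returned 'B', offset=9
After 6 (read(5)): returned '4413M', offset=14
After 7 (read(8)): returned '2TZ0VDOK', offset=22
After 8 (seek(-1, CUR)): offset=21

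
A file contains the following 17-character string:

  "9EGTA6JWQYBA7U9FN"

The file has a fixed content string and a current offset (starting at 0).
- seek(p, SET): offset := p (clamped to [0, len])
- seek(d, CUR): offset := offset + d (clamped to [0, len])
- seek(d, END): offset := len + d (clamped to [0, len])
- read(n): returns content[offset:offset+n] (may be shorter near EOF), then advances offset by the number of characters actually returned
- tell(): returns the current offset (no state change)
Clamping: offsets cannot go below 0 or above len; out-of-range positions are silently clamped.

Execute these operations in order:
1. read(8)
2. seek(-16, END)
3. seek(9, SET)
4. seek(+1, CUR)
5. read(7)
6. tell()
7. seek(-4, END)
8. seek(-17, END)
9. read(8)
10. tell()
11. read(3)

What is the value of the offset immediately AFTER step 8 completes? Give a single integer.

Answer: 0

Derivation:
After 1 (read(8)): returned '9EGTA6JW', offset=8
After 2 (seek(-16, END)): offset=1
After 3 (seek(9, SET)): offset=9
After 4 (seek(+1, CUR)): offset=10
After 5 (read(7)): returned 'BA7U9FN', offset=17
After 6 (tell()): offset=17
After 7 (seek(-4, END)): offset=13
After 8 (seek(-17, END)): offset=0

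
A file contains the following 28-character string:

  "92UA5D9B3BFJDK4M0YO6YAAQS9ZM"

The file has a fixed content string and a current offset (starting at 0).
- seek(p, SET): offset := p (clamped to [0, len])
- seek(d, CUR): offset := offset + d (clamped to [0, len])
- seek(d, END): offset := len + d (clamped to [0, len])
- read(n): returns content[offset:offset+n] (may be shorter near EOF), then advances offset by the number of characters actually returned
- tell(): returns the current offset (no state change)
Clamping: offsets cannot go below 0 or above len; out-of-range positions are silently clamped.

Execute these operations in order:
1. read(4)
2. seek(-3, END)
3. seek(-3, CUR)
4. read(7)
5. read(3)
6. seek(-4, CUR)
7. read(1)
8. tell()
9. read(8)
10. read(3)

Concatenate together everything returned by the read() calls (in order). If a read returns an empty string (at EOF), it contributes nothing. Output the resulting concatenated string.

Answer: 92UAAQS9ZMS9ZM

Derivation:
After 1 (read(4)): returned '92UA', offset=4
After 2 (seek(-3, END)): offset=25
After 3 (seek(-3, CUR)): offset=22
After 4 (read(7)): returned 'AQS9ZM', offset=28
After 5 (read(3)): returned '', offset=28
After 6 (seek(-4, CUR)): offset=24
After 7 (read(1)): returned 'S', offset=25
After 8 (tell()): offset=25
After 9 (read(8)): returned '9ZM', offset=28
After 10 (read(3)): returned '', offset=28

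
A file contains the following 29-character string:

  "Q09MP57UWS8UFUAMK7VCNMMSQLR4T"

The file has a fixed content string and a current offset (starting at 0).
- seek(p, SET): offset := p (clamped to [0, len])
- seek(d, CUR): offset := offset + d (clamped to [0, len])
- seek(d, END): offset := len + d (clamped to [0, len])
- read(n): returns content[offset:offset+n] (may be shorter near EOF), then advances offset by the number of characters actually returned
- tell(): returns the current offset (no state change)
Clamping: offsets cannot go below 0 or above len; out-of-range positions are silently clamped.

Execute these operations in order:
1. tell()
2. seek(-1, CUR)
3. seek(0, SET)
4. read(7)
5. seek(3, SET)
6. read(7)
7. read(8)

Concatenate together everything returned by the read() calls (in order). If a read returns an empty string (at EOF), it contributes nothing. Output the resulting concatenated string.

After 1 (tell()): offset=0
After 2 (seek(-1, CUR)): offset=0
After 3 (seek(0, SET)): offset=0
After 4 (read(7)): returned 'Q09MP57', offset=7
After 5 (seek(3, SET)): offset=3
After 6 (read(7)): returned 'MP57UWS', offset=10
After 7 (read(8)): returned '8UFUAMK7', offset=18

Answer: Q09MP57MP57UWS8UFUAMK7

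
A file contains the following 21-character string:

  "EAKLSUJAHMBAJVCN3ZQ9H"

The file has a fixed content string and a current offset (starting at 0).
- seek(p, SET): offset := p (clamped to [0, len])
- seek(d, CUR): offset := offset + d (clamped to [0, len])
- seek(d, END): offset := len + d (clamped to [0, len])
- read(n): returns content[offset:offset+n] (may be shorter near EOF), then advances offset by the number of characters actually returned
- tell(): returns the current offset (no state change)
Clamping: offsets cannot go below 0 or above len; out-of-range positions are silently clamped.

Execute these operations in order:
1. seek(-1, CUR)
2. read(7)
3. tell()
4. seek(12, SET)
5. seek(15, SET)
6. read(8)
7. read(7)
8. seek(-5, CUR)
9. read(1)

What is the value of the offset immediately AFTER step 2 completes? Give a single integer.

After 1 (seek(-1, CUR)): offset=0
After 2 (read(7)): returned 'EAKLSUJ', offset=7

Answer: 7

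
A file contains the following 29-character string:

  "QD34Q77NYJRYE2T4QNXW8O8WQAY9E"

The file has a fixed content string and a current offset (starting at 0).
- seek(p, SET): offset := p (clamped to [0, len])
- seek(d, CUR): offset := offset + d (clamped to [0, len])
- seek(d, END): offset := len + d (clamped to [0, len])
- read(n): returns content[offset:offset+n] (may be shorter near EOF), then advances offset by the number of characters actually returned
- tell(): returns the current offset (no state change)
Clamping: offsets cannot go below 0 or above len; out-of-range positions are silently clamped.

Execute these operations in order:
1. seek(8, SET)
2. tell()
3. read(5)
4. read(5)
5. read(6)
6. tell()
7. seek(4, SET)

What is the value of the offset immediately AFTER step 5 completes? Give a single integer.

Answer: 24

Derivation:
After 1 (seek(8, SET)): offset=8
After 2 (tell()): offset=8
After 3 (read(5)): returned 'YJRYE', offset=13
After 4 (read(5)): returned '2T4QN', offset=18
After 5 (read(6)): returned 'XW8O8W', offset=24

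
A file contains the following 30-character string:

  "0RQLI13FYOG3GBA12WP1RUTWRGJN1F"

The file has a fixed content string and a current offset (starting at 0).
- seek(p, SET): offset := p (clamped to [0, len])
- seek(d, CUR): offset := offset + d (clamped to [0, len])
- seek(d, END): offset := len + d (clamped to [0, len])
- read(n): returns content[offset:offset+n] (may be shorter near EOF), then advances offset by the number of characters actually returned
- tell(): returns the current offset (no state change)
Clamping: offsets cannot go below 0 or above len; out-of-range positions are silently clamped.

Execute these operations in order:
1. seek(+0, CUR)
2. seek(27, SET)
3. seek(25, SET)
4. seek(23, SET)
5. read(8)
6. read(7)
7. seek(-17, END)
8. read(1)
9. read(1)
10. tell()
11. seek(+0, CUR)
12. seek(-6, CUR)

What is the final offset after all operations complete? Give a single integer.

After 1 (seek(+0, CUR)): offset=0
After 2 (seek(27, SET)): offset=27
After 3 (seek(25, SET)): offset=25
After 4 (seek(23, SET)): offset=23
After 5 (read(8)): returned 'WRGJN1F', offset=30
After 6 (read(7)): returned '', offset=30
After 7 (seek(-17, END)): offset=13
After 8 (read(1)): returned 'B', offset=14
After 9 (read(1)): returned 'A', offset=15
After 10 (tell()): offset=15
After 11 (seek(+0, CUR)): offset=15
After 12 (seek(-6, CUR)): offset=9

Answer: 9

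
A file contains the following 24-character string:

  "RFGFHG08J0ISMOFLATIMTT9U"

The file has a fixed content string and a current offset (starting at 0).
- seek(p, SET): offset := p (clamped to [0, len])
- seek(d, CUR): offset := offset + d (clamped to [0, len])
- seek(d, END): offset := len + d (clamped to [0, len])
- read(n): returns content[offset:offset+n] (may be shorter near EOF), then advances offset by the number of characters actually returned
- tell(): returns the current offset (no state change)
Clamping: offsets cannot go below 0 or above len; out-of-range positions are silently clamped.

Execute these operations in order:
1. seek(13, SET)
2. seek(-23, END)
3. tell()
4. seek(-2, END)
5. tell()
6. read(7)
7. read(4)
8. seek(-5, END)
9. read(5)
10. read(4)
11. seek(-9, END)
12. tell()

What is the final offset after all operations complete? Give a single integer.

After 1 (seek(13, SET)): offset=13
After 2 (seek(-23, END)): offset=1
After 3 (tell()): offset=1
After 4 (seek(-2, END)): offset=22
After 5 (tell()): offset=22
After 6 (read(7)): returned '9U', offset=24
After 7 (read(4)): returned '', offset=24
After 8 (seek(-5, END)): offset=19
After 9 (read(5)): returned 'MTT9U', offset=24
After 10 (read(4)): returned '', offset=24
After 11 (seek(-9, END)): offset=15
After 12 (tell()): offset=15

Answer: 15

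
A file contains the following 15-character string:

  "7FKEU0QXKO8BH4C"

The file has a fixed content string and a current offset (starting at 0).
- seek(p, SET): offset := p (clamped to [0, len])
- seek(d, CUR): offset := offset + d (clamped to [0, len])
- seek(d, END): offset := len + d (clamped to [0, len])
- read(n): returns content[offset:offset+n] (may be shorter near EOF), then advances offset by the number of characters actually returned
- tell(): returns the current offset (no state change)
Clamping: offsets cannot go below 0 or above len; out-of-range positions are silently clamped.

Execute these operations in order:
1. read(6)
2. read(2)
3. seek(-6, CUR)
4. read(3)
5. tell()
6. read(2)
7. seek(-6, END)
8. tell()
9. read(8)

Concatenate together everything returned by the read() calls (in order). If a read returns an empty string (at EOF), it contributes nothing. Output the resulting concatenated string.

After 1 (read(6)): returned '7FKEU0', offset=6
After 2 (read(2)): returned 'QX', offset=8
After 3 (seek(-6, CUR)): offset=2
After 4 (read(3)): returned 'KEU', offset=5
After 5 (tell()): offset=5
After 6 (read(2)): returned '0Q', offset=7
After 7 (seek(-6, END)): offset=9
After 8 (tell()): offset=9
After 9 (read(8)): returned 'O8BH4C', offset=15

Answer: 7FKEU0QXKEU0QO8BH4C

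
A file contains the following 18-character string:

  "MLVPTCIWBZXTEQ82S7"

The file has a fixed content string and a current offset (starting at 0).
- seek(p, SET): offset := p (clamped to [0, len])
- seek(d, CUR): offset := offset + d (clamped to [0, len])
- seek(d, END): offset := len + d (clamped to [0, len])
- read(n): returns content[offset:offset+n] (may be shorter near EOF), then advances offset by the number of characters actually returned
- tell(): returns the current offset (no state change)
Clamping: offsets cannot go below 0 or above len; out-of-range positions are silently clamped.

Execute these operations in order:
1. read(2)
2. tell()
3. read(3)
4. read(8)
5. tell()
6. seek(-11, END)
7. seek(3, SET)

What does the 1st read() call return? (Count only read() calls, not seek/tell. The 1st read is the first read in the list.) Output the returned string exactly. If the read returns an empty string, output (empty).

After 1 (read(2)): returned 'ML', offset=2
After 2 (tell()): offset=2
After 3 (read(3)): returned 'VPT', offset=5
After 4 (read(8)): returned 'CIWBZXTE', offset=13
After 5 (tell()): offset=13
After 6 (seek(-11, END)): offset=7
After 7 (seek(3, SET)): offset=3

Answer: ML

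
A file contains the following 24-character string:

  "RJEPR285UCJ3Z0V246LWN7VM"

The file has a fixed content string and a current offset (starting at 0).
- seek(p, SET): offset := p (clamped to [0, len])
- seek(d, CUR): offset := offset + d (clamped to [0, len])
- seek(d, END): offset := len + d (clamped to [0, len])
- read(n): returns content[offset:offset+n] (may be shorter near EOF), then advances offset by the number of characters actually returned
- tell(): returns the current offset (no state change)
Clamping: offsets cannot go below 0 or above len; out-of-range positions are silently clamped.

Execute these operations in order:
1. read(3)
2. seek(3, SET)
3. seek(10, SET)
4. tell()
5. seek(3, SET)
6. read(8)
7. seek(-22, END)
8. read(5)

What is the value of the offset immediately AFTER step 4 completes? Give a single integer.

After 1 (read(3)): returned 'RJE', offset=3
After 2 (seek(3, SET)): offset=3
After 3 (seek(10, SET)): offset=10
After 4 (tell()): offset=10

Answer: 10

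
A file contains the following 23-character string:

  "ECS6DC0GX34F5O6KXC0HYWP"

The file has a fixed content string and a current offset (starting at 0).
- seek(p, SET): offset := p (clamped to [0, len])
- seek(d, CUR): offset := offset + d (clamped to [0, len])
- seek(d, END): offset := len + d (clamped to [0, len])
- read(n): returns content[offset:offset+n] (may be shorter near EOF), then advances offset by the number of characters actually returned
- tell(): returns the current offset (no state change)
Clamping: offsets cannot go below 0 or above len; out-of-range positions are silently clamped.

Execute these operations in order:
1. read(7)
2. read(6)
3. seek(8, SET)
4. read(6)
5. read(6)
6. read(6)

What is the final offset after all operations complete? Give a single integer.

Answer: 23

Derivation:
After 1 (read(7)): returned 'ECS6DC0', offset=7
After 2 (read(6)): returned 'GX34F5', offset=13
After 3 (seek(8, SET)): offset=8
After 4 (read(6)): returned 'X34F5O', offset=14
After 5 (read(6)): returned '6KXC0H', offset=20
After 6 (read(6)): returned 'YWP', offset=23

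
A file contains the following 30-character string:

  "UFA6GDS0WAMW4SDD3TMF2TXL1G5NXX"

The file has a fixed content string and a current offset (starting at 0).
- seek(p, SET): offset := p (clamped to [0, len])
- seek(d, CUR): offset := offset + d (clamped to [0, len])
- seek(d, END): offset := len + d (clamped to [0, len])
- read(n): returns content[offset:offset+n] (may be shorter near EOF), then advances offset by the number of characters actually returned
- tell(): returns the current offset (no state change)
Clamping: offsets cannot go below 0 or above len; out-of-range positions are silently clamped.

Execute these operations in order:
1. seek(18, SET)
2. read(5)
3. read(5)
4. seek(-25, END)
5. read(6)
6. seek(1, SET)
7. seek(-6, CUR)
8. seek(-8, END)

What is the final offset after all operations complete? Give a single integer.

After 1 (seek(18, SET)): offset=18
After 2 (read(5)): returned 'MF2TX', offset=23
After 3 (read(5)): returned 'L1G5N', offset=28
After 4 (seek(-25, END)): offset=5
After 5 (read(6)): returned 'DS0WAM', offset=11
After 6 (seek(1, SET)): offset=1
After 7 (seek(-6, CUR)): offset=0
After 8 (seek(-8, END)): offset=22

Answer: 22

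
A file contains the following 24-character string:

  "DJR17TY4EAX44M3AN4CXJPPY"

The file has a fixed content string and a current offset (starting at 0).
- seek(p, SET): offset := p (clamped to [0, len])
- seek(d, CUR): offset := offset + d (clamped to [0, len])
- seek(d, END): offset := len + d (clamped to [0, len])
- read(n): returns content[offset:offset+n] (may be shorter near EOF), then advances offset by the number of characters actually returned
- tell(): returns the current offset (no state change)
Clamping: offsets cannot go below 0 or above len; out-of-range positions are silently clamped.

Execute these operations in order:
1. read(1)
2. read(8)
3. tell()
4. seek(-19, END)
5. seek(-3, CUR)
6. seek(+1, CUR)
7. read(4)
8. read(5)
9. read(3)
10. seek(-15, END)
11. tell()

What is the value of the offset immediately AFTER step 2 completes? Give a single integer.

After 1 (read(1)): returned 'D', offset=1
After 2 (read(8)): returned 'JR17TY4E', offset=9

Answer: 9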